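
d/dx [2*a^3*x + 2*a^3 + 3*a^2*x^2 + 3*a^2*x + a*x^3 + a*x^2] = a*(2*a^2 + 6*a*x + 3*a + 3*x^2 + 2*x)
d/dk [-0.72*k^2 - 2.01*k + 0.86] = -1.44*k - 2.01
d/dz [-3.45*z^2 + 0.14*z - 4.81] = 0.14 - 6.9*z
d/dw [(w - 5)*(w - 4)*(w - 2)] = 3*w^2 - 22*w + 38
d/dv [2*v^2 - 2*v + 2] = 4*v - 2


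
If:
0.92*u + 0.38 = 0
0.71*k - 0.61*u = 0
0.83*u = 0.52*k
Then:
No Solution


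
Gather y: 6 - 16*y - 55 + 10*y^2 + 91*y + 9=10*y^2 + 75*y - 40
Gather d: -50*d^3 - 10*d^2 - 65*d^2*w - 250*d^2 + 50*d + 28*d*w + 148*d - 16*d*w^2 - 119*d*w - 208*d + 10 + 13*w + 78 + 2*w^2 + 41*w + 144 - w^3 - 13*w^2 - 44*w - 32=-50*d^3 + d^2*(-65*w - 260) + d*(-16*w^2 - 91*w - 10) - w^3 - 11*w^2 + 10*w + 200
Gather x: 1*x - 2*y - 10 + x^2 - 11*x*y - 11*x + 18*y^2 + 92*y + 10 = x^2 + x*(-11*y - 10) + 18*y^2 + 90*y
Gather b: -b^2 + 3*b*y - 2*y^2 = -b^2 + 3*b*y - 2*y^2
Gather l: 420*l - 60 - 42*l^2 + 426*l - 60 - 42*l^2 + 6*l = -84*l^2 + 852*l - 120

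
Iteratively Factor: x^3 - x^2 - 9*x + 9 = (x + 3)*(x^2 - 4*x + 3) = (x - 3)*(x + 3)*(x - 1)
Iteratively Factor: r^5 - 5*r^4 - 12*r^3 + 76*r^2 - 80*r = (r)*(r^4 - 5*r^3 - 12*r^2 + 76*r - 80) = r*(r - 5)*(r^3 - 12*r + 16) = r*(r - 5)*(r - 2)*(r^2 + 2*r - 8) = r*(r - 5)*(r - 2)*(r + 4)*(r - 2)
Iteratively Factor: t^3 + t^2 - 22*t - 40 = (t - 5)*(t^2 + 6*t + 8) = (t - 5)*(t + 4)*(t + 2)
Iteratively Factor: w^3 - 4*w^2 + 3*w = (w)*(w^2 - 4*w + 3) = w*(w - 3)*(w - 1)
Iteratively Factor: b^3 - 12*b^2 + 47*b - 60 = (b - 3)*(b^2 - 9*b + 20) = (b - 5)*(b - 3)*(b - 4)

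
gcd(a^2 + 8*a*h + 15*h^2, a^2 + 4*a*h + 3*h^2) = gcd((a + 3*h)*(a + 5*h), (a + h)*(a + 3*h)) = a + 3*h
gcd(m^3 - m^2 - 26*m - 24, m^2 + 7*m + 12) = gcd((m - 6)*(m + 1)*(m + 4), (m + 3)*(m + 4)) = m + 4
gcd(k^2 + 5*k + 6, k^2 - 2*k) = 1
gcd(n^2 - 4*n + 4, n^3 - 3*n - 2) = n - 2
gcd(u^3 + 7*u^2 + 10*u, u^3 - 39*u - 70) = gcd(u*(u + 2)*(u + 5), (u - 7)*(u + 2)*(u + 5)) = u^2 + 7*u + 10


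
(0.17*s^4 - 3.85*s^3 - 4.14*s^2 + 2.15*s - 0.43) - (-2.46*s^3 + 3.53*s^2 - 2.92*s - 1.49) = 0.17*s^4 - 1.39*s^3 - 7.67*s^2 + 5.07*s + 1.06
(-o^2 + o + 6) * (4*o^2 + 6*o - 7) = -4*o^4 - 2*o^3 + 37*o^2 + 29*o - 42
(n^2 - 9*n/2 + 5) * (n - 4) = n^3 - 17*n^2/2 + 23*n - 20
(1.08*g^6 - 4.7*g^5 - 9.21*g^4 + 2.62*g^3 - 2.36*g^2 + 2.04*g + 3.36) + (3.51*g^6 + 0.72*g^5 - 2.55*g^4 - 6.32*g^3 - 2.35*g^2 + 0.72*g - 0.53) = 4.59*g^6 - 3.98*g^5 - 11.76*g^4 - 3.7*g^3 - 4.71*g^2 + 2.76*g + 2.83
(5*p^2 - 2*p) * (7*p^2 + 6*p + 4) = 35*p^4 + 16*p^3 + 8*p^2 - 8*p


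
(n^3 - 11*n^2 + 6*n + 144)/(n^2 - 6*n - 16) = (n^2 - 3*n - 18)/(n + 2)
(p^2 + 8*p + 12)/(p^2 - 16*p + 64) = (p^2 + 8*p + 12)/(p^2 - 16*p + 64)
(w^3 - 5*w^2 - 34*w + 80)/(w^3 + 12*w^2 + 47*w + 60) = (w^2 - 10*w + 16)/(w^2 + 7*w + 12)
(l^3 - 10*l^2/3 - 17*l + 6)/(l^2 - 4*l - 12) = (l^2 + 8*l/3 - 1)/(l + 2)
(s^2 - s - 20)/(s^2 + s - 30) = (s + 4)/(s + 6)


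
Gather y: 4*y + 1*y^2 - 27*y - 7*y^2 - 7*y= -6*y^2 - 30*y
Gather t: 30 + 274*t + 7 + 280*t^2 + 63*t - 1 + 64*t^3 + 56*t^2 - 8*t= 64*t^3 + 336*t^2 + 329*t + 36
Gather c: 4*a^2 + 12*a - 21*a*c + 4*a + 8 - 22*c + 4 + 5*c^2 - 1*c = 4*a^2 + 16*a + 5*c^2 + c*(-21*a - 23) + 12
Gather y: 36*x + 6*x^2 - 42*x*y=6*x^2 - 42*x*y + 36*x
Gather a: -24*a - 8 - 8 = -24*a - 16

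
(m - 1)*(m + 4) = m^2 + 3*m - 4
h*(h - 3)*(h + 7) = h^3 + 4*h^2 - 21*h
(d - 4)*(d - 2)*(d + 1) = d^3 - 5*d^2 + 2*d + 8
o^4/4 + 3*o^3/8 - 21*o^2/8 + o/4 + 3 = (o/4 + 1)*(o - 2)*(o - 3/2)*(o + 1)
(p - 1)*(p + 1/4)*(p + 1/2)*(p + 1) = p^4 + 3*p^3/4 - 7*p^2/8 - 3*p/4 - 1/8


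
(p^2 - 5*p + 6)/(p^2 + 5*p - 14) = (p - 3)/(p + 7)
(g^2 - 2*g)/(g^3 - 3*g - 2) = g/(g^2 + 2*g + 1)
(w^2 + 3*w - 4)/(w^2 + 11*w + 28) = (w - 1)/(w + 7)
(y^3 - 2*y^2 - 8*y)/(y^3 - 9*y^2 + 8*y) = (y^2 - 2*y - 8)/(y^2 - 9*y + 8)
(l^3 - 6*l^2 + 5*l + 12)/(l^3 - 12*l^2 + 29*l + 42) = (l^2 - 7*l + 12)/(l^2 - 13*l + 42)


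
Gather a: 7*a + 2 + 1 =7*a + 3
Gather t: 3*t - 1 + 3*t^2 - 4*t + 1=3*t^2 - t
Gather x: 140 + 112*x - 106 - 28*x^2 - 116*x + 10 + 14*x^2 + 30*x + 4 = -14*x^2 + 26*x + 48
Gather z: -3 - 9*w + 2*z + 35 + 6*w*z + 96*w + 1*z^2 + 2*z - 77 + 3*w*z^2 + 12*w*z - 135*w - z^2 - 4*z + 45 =3*w*z^2 + 18*w*z - 48*w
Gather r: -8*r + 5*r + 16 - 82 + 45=-3*r - 21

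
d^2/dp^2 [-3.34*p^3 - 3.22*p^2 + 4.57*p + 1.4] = -20.04*p - 6.44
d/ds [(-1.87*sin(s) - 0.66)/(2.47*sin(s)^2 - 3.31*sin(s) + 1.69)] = (4.6189*sin(s)^2 + 3.2604*sin(s) - 5.3449)*cos(s)/(6.1009*sin(s)^4 - 16.3514*sin(s)^3 + 19.3047*sin(s)^2 - 11.1878*sin(s) + 2.8561)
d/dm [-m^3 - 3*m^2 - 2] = 3*m*(-m - 2)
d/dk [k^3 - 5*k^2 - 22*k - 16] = 3*k^2 - 10*k - 22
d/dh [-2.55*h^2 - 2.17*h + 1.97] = -5.1*h - 2.17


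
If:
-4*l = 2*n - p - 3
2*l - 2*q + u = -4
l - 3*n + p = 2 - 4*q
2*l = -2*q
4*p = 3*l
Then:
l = 52/21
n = -53/21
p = 13/7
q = -52/21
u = -292/21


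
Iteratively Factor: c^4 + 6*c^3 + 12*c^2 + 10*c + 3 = (c + 1)*(c^3 + 5*c^2 + 7*c + 3) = (c + 1)^2*(c^2 + 4*c + 3) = (c + 1)^3*(c + 3)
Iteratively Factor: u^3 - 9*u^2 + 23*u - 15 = (u - 3)*(u^2 - 6*u + 5) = (u - 5)*(u - 3)*(u - 1)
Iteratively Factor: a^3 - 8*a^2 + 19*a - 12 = (a - 1)*(a^2 - 7*a + 12) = (a - 3)*(a - 1)*(a - 4)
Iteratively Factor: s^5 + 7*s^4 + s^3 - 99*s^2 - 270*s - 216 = (s + 3)*(s^4 + 4*s^3 - 11*s^2 - 66*s - 72) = (s + 3)^2*(s^3 + s^2 - 14*s - 24) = (s + 2)*(s + 3)^2*(s^2 - s - 12) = (s + 2)*(s + 3)^3*(s - 4)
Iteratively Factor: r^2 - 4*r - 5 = (r + 1)*(r - 5)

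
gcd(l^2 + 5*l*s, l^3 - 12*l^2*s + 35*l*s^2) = l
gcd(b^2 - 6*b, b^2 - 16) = 1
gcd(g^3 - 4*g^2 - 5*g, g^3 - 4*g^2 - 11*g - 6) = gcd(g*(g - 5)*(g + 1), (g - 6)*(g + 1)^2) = g + 1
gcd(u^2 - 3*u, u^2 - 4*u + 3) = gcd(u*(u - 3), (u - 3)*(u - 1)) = u - 3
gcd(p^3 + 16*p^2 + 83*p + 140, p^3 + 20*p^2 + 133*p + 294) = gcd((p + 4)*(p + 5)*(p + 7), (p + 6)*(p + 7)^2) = p + 7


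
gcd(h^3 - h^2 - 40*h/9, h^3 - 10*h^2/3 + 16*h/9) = h^2 - 8*h/3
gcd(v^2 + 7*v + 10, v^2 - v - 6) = v + 2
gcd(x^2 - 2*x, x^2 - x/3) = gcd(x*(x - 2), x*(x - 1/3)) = x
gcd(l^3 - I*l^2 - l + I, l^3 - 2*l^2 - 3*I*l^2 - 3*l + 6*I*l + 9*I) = l + 1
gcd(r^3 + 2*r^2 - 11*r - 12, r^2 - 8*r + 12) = 1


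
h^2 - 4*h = h*(h - 4)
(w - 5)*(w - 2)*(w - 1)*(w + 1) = w^4 - 7*w^3 + 9*w^2 + 7*w - 10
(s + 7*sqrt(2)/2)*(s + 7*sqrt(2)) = s^2 + 21*sqrt(2)*s/2 + 49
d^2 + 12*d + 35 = (d + 5)*(d + 7)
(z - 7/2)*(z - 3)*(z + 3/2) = z^3 - 5*z^2 + 3*z/4 + 63/4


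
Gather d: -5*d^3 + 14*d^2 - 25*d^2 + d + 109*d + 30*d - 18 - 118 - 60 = -5*d^3 - 11*d^2 + 140*d - 196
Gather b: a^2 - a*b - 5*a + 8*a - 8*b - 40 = a^2 + 3*a + b*(-a - 8) - 40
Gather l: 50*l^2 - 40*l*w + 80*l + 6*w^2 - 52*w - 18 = 50*l^2 + l*(80 - 40*w) + 6*w^2 - 52*w - 18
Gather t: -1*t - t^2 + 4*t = -t^2 + 3*t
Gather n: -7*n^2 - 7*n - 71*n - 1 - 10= -7*n^2 - 78*n - 11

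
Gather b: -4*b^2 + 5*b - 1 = -4*b^2 + 5*b - 1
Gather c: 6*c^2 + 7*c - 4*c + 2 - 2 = 6*c^2 + 3*c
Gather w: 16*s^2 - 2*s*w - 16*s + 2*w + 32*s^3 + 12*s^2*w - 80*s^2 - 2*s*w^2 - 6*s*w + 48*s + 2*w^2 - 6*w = 32*s^3 - 64*s^2 + 32*s + w^2*(2 - 2*s) + w*(12*s^2 - 8*s - 4)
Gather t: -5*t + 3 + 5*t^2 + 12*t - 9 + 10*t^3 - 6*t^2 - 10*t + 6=10*t^3 - t^2 - 3*t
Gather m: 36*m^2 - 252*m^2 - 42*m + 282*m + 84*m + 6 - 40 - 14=-216*m^2 + 324*m - 48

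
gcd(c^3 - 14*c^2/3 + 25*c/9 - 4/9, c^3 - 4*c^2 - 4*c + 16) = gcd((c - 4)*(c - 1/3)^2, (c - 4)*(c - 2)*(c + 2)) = c - 4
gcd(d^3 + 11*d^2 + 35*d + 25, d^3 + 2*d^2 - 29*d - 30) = d + 1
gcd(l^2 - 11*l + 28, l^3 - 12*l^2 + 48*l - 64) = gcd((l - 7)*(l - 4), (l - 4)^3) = l - 4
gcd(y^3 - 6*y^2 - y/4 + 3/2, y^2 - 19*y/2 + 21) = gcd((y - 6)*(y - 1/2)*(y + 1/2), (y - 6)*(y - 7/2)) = y - 6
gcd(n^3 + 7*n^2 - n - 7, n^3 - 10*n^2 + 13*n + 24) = n + 1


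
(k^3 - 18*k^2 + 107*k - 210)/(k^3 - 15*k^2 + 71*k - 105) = (k - 6)/(k - 3)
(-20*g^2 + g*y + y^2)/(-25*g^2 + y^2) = (-4*g + y)/(-5*g + y)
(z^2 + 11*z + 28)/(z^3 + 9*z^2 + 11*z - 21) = (z + 4)/(z^2 + 2*z - 3)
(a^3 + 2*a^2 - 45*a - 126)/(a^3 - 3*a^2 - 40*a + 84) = (a + 3)/(a - 2)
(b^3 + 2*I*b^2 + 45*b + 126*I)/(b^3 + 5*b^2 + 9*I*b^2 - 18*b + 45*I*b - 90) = (b - 7*I)/(b + 5)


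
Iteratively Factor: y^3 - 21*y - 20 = (y + 4)*(y^2 - 4*y - 5) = (y - 5)*(y + 4)*(y + 1)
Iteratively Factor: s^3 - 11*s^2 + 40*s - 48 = (s - 4)*(s^2 - 7*s + 12) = (s - 4)^2*(s - 3)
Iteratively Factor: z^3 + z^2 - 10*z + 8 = (z - 2)*(z^2 + 3*z - 4) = (z - 2)*(z + 4)*(z - 1)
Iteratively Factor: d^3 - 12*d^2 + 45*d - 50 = (d - 5)*(d^2 - 7*d + 10) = (d - 5)*(d - 2)*(d - 5)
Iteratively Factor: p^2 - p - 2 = (p - 2)*(p + 1)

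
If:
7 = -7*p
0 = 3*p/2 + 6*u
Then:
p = -1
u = 1/4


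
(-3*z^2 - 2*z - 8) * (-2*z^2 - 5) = 6*z^4 + 4*z^3 + 31*z^2 + 10*z + 40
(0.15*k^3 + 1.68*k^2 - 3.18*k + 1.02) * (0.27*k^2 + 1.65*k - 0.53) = 0.0405*k^5 + 0.7011*k^4 + 1.8339*k^3 - 5.862*k^2 + 3.3684*k - 0.5406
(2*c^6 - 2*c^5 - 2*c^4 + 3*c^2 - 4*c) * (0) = 0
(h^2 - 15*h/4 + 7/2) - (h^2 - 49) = 105/2 - 15*h/4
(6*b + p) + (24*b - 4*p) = 30*b - 3*p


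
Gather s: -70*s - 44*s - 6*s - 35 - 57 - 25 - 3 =-120*s - 120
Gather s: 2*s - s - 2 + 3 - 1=s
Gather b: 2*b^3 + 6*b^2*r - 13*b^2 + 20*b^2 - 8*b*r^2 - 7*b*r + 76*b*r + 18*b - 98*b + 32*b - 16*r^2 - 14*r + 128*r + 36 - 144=2*b^3 + b^2*(6*r + 7) + b*(-8*r^2 + 69*r - 48) - 16*r^2 + 114*r - 108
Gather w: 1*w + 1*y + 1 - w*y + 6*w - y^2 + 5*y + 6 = w*(7 - y) - y^2 + 6*y + 7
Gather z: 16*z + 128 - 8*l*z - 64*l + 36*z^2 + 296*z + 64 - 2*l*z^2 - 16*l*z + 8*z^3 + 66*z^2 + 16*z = -64*l + 8*z^3 + z^2*(102 - 2*l) + z*(328 - 24*l) + 192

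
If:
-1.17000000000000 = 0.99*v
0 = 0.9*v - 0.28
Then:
No Solution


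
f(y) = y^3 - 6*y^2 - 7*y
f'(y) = 3*y^2 - 12*y - 7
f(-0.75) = 1.45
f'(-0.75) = 3.69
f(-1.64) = -9.07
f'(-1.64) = 20.75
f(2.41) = -37.72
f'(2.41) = -18.50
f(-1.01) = -0.08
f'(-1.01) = 8.18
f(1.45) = -19.72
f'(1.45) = -18.09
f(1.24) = -16.00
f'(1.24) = -17.27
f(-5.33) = -284.56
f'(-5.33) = 142.19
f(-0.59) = 1.84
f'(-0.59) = 1.12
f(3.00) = -48.00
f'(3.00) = -16.00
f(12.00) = 780.00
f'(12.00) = 281.00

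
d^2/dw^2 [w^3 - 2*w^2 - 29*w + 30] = 6*w - 4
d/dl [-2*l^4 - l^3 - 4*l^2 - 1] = l*(-8*l^2 - 3*l - 8)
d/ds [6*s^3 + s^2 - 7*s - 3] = 18*s^2 + 2*s - 7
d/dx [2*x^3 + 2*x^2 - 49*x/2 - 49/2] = 6*x^2 + 4*x - 49/2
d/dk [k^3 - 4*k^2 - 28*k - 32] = 3*k^2 - 8*k - 28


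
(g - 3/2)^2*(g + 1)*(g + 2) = g^4 - 19*g^2/4 + 3*g/4 + 9/2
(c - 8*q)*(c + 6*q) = c^2 - 2*c*q - 48*q^2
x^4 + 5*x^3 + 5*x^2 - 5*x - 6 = (x - 1)*(x + 1)*(x + 2)*(x + 3)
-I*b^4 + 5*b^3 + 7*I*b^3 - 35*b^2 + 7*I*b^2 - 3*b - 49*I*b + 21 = (b - 7)*(b + I)*(b + 3*I)*(-I*b + 1)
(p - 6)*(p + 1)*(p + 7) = p^3 + 2*p^2 - 41*p - 42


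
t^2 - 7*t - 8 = (t - 8)*(t + 1)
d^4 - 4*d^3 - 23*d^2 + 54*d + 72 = (d - 6)*(d - 3)*(d + 1)*(d + 4)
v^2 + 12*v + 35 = (v + 5)*(v + 7)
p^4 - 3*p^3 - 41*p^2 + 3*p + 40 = (p - 8)*(p - 1)*(p + 1)*(p + 5)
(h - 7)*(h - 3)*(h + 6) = h^3 - 4*h^2 - 39*h + 126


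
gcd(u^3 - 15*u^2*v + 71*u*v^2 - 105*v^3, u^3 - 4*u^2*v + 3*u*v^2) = u - 3*v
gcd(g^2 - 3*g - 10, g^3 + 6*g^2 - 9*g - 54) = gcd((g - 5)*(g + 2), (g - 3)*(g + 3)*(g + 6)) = 1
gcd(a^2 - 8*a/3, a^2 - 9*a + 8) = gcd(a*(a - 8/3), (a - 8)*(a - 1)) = 1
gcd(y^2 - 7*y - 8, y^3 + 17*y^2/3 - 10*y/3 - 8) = y + 1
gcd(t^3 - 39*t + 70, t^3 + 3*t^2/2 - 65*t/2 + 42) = t + 7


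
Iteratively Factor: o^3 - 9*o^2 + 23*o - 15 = (o - 3)*(o^2 - 6*o + 5) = (o - 5)*(o - 3)*(o - 1)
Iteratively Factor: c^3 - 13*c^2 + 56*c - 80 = (c - 4)*(c^2 - 9*c + 20) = (c - 4)^2*(c - 5)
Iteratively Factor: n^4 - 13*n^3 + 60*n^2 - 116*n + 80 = (n - 5)*(n^3 - 8*n^2 + 20*n - 16) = (n - 5)*(n - 4)*(n^2 - 4*n + 4) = (n - 5)*(n - 4)*(n - 2)*(n - 2)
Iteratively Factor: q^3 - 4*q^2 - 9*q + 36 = (q - 4)*(q^2 - 9) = (q - 4)*(q - 3)*(q + 3)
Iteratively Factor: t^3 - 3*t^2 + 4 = (t - 2)*(t^2 - t - 2) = (t - 2)*(t + 1)*(t - 2)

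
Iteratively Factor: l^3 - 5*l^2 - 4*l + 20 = (l - 2)*(l^2 - 3*l - 10) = (l - 5)*(l - 2)*(l + 2)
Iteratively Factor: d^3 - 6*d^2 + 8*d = (d - 2)*(d^2 - 4*d) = d*(d - 2)*(d - 4)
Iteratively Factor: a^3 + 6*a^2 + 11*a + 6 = (a + 3)*(a^2 + 3*a + 2) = (a + 2)*(a + 3)*(a + 1)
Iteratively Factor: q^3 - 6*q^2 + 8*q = (q)*(q^2 - 6*q + 8) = q*(q - 4)*(q - 2)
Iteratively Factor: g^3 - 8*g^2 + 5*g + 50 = (g + 2)*(g^2 - 10*g + 25) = (g - 5)*(g + 2)*(g - 5)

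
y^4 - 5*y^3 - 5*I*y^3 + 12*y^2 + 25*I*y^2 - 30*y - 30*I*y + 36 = (y - 3)*(y - 2)*(y - 6*I)*(y + I)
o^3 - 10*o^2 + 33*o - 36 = (o - 4)*(o - 3)^2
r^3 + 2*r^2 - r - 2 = (r - 1)*(r + 1)*(r + 2)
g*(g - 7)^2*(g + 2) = g^4 - 12*g^3 + 21*g^2 + 98*g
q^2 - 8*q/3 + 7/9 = (q - 7/3)*(q - 1/3)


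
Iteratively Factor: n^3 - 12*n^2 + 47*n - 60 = (n - 4)*(n^2 - 8*n + 15) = (n - 5)*(n - 4)*(n - 3)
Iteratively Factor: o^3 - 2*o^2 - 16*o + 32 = (o - 4)*(o^2 + 2*o - 8) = (o - 4)*(o + 4)*(o - 2)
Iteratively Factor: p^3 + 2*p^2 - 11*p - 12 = (p + 4)*(p^2 - 2*p - 3) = (p + 1)*(p + 4)*(p - 3)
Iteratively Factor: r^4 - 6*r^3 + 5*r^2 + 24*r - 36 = (r + 2)*(r^3 - 8*r^2 + 21*r - 18) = (r - 3)*(r + 2)*(r^2 - 5*r + 6) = (r - 3)*(r - 2)*(r + 2)*(r - 3)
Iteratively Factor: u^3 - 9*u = (u)*(u^2 - 9) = u*(u + 3)*(u - 3)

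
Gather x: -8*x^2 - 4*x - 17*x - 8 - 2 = -8*x^2 - 21*x - 10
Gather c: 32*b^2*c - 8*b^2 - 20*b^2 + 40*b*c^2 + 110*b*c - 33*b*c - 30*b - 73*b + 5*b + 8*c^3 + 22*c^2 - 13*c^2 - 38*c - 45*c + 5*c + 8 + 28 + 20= -28*b^2 - 98*b + 8*c^3 + c^2*(40*b + 9) + c*(32*b^2 + 77*b - 78) + 56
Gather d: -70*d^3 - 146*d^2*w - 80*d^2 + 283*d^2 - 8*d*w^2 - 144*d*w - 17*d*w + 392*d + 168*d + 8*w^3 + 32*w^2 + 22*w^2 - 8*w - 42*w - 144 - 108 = -70*d^3 + d^2*(203 - 146*w) + d*(-8*w^2 - 161*w + 560) + 8*w^3 + 54*w^2 - 50*w - 252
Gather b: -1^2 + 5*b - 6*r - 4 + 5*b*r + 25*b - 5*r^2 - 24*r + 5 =b*(5*r + 30) - 5*r^2 - 30*r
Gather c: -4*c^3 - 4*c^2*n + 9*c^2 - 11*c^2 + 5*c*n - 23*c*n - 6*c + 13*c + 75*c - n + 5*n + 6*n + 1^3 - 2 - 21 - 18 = -4*c^3 + c^2*(-4*n - 2) + c*(82 - 18*n) + 10*n - 40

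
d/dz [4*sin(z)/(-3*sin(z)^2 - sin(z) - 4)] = 4*(3*sin(z)^2 - 4)*cos(z)/(3*sin(z)^2 + sin(z) + 4)^2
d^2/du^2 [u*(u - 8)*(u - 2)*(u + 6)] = 12*u^2 - 24*u - 88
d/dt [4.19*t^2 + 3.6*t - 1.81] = 8.38*t + 3.6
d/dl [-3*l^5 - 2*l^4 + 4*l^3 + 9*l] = -15*l^4 - 8*l^3 + 12*l^2 + 9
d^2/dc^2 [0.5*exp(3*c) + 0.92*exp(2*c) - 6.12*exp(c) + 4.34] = (4.5*exp(2*c) + 3.68*exp(c) - 6.12)*exp(c)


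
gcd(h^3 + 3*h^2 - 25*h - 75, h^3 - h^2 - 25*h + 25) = h^2 - 25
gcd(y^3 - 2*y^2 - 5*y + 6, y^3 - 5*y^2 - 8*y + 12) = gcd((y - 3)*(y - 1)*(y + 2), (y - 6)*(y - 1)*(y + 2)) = y^2 + y - 2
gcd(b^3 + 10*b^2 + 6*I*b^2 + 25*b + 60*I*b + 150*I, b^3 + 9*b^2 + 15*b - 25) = b^2 + 10*b + 25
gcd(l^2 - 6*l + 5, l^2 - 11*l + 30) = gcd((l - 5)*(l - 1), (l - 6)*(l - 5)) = l - 5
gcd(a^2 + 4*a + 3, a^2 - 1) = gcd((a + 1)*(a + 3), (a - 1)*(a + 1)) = a + 1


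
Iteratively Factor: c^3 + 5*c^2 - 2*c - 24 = (c + 3)*(c^2 + 2*c - 8) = (c + 3)*(c + 4)*(c - 2)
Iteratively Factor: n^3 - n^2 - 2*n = (n + 1)*(n^2 - 2*n) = n*(n + 1)*(n - 2)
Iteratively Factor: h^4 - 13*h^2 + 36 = (h + 3)*(h^3 - 3*h^2 - 4*h + 12) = (h + 2)*(h + 3)*(h^2 - 5*h + 6) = (h - 2)*(h + 2)*(h + 3)*(h - 3)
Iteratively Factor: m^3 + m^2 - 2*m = (m + 2)*(m^2 - m) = m*(m + 2)*(m - 1)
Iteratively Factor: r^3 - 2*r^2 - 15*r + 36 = (r - 3)*(r^2 + r - 12) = (r - 3)*(r + 4)*(r - 3)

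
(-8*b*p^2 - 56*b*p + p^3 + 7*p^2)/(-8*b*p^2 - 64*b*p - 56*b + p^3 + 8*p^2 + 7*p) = p/(p + 1)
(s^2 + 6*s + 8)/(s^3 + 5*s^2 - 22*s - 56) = (s + 4)/(s^2 + 3*s - 28)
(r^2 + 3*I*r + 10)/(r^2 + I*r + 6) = (r + 5*I)/(r + 3*I)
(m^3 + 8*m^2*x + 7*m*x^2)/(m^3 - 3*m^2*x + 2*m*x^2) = (m^2 + 8*m*x + 7*x^2)/(m^2 - 3*m*x + 2*x^2)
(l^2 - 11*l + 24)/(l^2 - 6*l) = (l^2 - 11*l + 24)/(l*(l - 6))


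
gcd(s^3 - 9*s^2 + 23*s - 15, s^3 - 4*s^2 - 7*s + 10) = s^2 - 6*s + 5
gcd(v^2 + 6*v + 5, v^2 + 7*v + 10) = v + 5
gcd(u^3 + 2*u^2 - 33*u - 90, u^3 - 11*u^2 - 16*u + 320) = u + 5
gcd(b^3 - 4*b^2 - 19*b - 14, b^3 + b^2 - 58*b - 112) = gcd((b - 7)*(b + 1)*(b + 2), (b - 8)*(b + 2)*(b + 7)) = b + 2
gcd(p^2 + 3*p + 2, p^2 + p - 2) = p + 2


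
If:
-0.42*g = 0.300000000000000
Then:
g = -0.71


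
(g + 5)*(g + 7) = g^2 + 12*g + 35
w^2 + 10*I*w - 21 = (w + 3*I)*(w + 7*I)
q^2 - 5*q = q*(q - 5)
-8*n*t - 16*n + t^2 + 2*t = (-8*n + t)*(t + 2)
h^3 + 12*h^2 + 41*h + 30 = (h + 1)*(h + 5)*(h + 6)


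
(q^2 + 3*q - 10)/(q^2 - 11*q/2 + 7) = 2*(q + 5)/(2*q - 7)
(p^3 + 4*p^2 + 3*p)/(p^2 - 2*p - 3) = p*(p + 3)/(p - 3)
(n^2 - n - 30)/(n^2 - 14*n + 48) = (n + 5)/(n - 8)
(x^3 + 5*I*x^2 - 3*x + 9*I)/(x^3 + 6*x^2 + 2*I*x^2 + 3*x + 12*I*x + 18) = (x + 3*I)/(x + 6)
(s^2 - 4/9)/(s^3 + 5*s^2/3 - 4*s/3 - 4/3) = (s - 2/3)/(s^2 + s - 2)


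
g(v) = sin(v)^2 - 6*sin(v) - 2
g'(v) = 2*sin(v)*cos(v) - 6*cos(v)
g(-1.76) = 4.86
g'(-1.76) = 1.50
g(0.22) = -3.26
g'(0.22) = -5.43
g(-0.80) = 2.82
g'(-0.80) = -5.18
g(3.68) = 1.34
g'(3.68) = 6.03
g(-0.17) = -0.96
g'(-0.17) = -6.25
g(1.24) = -6.78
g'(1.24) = -1.33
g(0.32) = -3.79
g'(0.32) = -5.10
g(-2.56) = 1.60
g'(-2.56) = 5.93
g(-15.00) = 2.32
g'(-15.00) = 5.55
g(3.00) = -2.83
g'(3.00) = 5.66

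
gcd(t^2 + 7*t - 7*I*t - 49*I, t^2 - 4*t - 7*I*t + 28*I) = t - 7*I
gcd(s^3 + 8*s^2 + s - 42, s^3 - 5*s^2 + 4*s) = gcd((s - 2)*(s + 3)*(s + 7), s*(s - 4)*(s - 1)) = 1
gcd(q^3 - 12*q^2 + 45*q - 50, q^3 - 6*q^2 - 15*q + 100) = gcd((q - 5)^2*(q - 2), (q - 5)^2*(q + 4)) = q^2 - 10*q + 25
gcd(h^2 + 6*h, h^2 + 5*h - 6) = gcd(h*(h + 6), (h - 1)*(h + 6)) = h + 6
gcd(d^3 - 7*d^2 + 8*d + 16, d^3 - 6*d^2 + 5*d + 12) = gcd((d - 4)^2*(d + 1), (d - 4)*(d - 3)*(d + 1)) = d^2 - 3*d - 4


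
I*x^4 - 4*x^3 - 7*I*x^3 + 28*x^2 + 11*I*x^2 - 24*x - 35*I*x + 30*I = (x - 6)*(x - I)*(x + 5*I)*(I*x - I)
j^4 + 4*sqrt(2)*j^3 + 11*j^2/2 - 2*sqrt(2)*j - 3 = (j - sqrt(2)/2)*(j + sqrt(2)/2)*(j + sqrt(2))*(j + 3*sqrt(2))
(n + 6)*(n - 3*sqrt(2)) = n^2 - 3*sqrt(2)*n + 6*n - 18*sqrt(2)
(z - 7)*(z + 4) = z^2 - 3*z - 28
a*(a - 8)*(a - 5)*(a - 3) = a^4 - 16*a^3 + 79*a^2 - 120*a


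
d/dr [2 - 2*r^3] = -6*r^2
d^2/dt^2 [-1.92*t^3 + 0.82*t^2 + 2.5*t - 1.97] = 1.64 - 11.52*t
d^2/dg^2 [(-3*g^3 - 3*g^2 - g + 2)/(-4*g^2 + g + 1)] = 2*(43*g^3 - 51*g^2 + 45*g - 8)/(64*g^6 - 48*g^5 - 36*g^4 + 23*g^3 + 9*g^2 - 3*g - 1)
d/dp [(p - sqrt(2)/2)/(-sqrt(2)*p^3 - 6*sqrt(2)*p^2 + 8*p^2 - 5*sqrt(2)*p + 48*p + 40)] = (-sqrt(2)*p^3 - 6*sqrt(2)*p^2 + 8*p^2 - 5*sqrt(2)*p + 48*p + (2*p - sqrt(2))*(3*sqrt(2)*p^2 - 16*p + 12*sqrt(2)*p - 48 + 5*sqrt(2))/2 + 40)/(sqrt(2)*p^3 - 8*p^2 + 6*sqrt(2)*p^2 - 48*p + 5*sqrt(2)*p - 40)^2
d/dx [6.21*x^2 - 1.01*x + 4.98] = 12.42*x - 1.01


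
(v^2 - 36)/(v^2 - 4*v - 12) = (v + 6)/(v + 2)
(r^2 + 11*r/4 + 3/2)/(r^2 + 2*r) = (r + 3/4)/r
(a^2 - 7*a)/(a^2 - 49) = a/(a + 7)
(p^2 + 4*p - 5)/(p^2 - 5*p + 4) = (p + 5)/(p - 4)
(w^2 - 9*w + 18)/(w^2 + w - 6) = (w^2 - 9*w + 18)/(w^2 + w - 6)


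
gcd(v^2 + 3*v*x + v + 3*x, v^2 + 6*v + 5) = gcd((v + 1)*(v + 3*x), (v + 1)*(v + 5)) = v + 1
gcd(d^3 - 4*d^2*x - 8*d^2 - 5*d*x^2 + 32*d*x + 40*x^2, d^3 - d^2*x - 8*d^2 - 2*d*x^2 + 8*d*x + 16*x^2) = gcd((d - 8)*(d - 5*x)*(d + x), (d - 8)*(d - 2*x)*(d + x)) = d^2 + d*x - 8*d - 8*x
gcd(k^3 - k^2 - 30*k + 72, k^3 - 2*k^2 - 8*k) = k - 4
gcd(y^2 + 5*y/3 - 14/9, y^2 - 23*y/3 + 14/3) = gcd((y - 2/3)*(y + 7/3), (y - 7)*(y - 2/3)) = y - 2/3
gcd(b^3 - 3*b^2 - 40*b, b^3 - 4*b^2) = b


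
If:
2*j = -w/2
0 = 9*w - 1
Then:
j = -1/36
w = 1/9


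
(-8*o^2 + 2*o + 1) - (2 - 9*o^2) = o^2 + 2*o - 1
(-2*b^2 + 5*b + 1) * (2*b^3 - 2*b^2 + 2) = -4*b^5 + 14*b^4 - 8*b^3 - 6*b^2 + 10*b + 2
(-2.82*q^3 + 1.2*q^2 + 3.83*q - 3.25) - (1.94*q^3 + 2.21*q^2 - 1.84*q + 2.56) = -4.76*q^3 - 1.01*q^2 + 5.67*q - 5.81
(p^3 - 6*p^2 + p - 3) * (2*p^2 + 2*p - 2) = 2*p^5 - 10*p^4 - 12*p^3 + 8*p^2 - 8*p + 6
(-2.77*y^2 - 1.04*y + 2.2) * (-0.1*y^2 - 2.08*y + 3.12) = 0.277*y^4 + 5.8656*y^3 - 6.6992*y^2 - 7.8208*y + 6.864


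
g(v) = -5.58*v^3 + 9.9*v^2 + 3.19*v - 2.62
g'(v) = -16.74*v^2 + 19.8*v + 3.19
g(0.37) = -0.37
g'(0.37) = 8.22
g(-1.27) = 20.73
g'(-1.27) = -48.96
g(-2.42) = 126.72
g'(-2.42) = -142.76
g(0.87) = 3.97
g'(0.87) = 7.75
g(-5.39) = 1141.58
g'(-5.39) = -589.86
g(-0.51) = -0.93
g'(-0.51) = -11.26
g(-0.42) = -1.80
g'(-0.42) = -8.08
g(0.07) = -2.35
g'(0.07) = 4.49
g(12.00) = -8180.98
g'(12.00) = -2169.77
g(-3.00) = 227.57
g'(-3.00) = -206.87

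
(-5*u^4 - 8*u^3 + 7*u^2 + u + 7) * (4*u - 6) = -20*u^5 - 2*u^4 + 76*u^3 - 38*u^2 + 22*u - 42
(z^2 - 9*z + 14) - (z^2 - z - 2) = 16 - 8*z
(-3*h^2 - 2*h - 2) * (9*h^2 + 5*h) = -27*h^4 - 33*h^3 - 28*h^2 - 10*h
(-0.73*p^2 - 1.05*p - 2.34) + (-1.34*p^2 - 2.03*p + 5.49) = -2.07*p^2 - 3.08*p + 3.15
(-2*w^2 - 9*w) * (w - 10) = -2*w^3 + 11*w^2 + 90*w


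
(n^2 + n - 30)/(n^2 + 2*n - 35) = (n + 6)/(n + 7)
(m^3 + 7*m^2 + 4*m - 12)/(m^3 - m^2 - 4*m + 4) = (m + 6)/(m - 2)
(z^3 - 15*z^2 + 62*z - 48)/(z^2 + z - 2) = (z^2 - 14*z + 48)/(z + 2)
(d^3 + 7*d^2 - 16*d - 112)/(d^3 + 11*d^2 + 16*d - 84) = (d^2 - 16)/(d^2 + 4*d - 12)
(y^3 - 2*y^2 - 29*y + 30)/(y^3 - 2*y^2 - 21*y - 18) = (y^2 + 4*y - 5)/(y^2 + 4*y + 3)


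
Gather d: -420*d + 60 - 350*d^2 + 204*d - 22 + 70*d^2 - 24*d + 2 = -280*d^2 - 240*d + 40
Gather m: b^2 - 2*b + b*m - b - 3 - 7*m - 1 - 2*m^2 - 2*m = b^2 - 3*b - 2*m^2 + m*(b - 9) - 4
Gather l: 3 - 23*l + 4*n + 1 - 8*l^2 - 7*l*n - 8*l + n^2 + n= -8*l^2 + l*(-7*n - 31) + n^2 + 5*n + 4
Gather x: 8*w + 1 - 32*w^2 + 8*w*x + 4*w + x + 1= -32*w^2 + 12*w + x*(8*w + 1) + 2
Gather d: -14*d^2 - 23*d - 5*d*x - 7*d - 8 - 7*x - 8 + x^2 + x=-14*d^2 + d*(-5*x - 30) + x^2 - 6*x - 16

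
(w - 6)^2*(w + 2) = w^3 - 10*w^2 + 12*w + 72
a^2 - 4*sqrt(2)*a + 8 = (a - 2*sqrt(2))^2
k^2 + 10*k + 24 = (k + 4)*(k + 6)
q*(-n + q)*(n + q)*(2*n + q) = -2*n^3*q - n^2*q^2 + 2*n*q^3 + q^4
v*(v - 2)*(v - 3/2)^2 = v^4 - 5*v^3 + 33*v^2/4 - 9*v/2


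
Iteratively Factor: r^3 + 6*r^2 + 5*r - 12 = (r + 3)*(r^2 + 3*r - 4) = (r - 1)*(r + 3)*(r + 4)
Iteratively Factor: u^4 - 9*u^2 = (u - 3)*(u^3 + 3*u^2) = u*(u - 3)*(u^2 + 3*u) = u^2*(u - 3)*(u + 3)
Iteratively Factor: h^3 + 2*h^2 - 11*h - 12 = (h + 1)*(h^2 + h - 12) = (h - 3)*(h + 1)*(h + 4)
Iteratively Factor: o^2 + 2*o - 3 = (o + 3)*(o - 1)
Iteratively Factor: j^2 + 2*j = (j)*(j + 2)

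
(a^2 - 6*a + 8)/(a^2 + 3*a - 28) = (a - 2)/(a + 7)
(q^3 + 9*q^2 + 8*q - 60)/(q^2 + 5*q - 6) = (q^2 + 3*q - 10)/(q - 1)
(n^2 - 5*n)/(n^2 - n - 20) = n/(n + 4)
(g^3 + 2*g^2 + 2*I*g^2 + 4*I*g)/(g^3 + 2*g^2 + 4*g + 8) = g/(g - 2*I)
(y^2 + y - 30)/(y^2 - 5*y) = (y + 6)/y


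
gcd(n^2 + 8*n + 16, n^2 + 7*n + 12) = n + 4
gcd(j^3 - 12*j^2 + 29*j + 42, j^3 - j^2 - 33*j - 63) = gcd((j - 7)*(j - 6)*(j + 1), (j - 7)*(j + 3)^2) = j - 7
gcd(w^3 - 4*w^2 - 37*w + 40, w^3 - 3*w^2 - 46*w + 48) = w^2 - 9*w + 8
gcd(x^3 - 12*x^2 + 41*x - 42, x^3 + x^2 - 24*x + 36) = x^2 - 5*x + 6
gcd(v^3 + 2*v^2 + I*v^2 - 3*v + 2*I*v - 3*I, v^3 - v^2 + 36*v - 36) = v - 1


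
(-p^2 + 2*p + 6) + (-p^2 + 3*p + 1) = -2*p^2 + 5*p + 7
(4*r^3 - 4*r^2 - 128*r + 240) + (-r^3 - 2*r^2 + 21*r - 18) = 3*r^3 - 6*r^2 - 107*r + 222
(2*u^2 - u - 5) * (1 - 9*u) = -18*u^3 + 11*u^2 + 44*u - 5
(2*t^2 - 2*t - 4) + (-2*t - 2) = 2*t^2 - 4*t - 6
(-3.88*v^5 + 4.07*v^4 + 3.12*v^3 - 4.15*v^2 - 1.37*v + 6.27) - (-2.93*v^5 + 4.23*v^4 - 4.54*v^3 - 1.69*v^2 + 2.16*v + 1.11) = -0.95*v^5 - 0.16*v^4 + 7.66*v^3 - 2.46*v^2 - 3.53*v + 5.16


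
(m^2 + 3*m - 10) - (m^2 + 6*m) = -3*m - 10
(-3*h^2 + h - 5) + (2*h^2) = -h^2 + h - 5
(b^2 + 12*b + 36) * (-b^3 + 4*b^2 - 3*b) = -b^5 - 8*b^4 + 9*b^3 + 108*b^2 - 108*b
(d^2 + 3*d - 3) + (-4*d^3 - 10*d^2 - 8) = -4*d^3 - 9*d^2 + 3*d - 11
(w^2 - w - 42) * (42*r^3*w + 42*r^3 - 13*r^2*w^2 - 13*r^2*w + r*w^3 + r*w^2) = 42*r^3*w^3 - 1806*r^3*w - 1764*r^3 - 13*r^2*w^4 + 559*r^2*w^2 + 546*r^2*w + r*w^5 - 43*r*w^3 - 42*r*w^2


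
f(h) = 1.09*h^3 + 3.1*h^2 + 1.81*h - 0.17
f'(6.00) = 156.73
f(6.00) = 357.73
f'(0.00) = 1.81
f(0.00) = -0.17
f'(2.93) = 48.05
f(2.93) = 59.16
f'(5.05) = 116.51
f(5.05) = 228.41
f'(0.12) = 2.60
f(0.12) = 0.09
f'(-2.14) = 3.52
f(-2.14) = -0.53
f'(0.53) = 6.01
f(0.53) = 1.82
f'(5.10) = 118.48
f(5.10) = 234.28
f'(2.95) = 48.56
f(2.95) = 60.13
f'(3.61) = 66.81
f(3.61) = 98.04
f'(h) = 3.27*h^2 + 6.2*h + 1.81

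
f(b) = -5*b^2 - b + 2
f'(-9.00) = 89.00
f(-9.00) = -394.00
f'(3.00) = -31.00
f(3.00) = -46.00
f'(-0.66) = 5.60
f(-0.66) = 0.48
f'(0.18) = -2.80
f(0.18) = 1.66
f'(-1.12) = 10.20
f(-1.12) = -3.15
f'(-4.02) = 39.20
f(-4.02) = -74.78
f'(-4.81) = 47.10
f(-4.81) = -108.87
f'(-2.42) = 23.20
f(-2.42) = -24.86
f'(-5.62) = 55.20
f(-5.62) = -150.30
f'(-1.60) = 15.00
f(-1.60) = -9.20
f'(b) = -10*b - 1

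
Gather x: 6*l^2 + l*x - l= 6*l^2 + l*x - l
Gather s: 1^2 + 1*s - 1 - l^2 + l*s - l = -l^2 - l + s*(l + 1)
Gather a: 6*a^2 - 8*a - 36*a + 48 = 6*a^2 - 44*a + 48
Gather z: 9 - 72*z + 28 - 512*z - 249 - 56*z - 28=-640*z - 240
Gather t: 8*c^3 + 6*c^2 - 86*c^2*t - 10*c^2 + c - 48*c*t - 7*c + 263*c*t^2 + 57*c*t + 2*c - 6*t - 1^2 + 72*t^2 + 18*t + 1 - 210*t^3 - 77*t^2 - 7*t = 8*c^3 - 4*c^2 - 4*c - 210*t^3 + t^2*(263*c - 5) + t*(-86*c^2 + 9*c + 5)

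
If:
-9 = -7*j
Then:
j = 9/7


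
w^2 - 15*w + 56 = (w - 8)*(w - 7)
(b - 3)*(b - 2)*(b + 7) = b^3 + 2*b^2 - 29*b + 42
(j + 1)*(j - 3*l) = j^2 - 3*j*l + j - 3*l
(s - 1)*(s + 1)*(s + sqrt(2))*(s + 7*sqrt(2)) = s^4 + 8*sqrt(2)*s^3 + 13*s^2 - 8*sqrt(2)*s - 14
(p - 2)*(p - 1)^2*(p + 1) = p^4 - 3*p^3 + p^2 + 3*p - 2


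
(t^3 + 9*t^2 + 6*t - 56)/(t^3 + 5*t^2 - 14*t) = (t + 4)/t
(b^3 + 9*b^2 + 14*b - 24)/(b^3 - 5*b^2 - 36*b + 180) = (b^2 + 3*b - 4)/(b^2 - 11*b + 30)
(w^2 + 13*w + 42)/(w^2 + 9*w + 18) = (w + 7)/(w + 3)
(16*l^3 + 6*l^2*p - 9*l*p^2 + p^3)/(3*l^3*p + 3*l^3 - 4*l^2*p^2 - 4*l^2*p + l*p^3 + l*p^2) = (16*l^3 + 6*l^2*p - 9*l*p^2 + p^3)/(l*(3*l^2*p + 3*l^2 - 4*l*p^2 - 4*l*p + p^3 + p^2))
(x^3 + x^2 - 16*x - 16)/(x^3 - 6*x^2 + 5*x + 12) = (x + 4)/(x - 3)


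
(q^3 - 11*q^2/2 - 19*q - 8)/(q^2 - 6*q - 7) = (-q^3 + 11*q^2/2 + 19*q + 8)/(-q^2 + 6*q + 7)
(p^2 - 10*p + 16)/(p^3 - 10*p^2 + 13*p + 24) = (p - 2)/(p^2 - 2*p - 3)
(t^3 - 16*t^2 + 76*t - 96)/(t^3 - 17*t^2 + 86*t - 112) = (t - 6)/(t - 7)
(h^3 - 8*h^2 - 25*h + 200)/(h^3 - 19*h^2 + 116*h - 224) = (h^2 - 25)/(h^2 - 11*h + 28)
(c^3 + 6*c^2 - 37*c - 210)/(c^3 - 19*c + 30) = (c^2 + c - 42)/(c^2 - 5*c + 6)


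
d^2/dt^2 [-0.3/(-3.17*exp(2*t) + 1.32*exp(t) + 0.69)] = ((0.396 - 3.804*exp(t))*(-3.17*exp(2*t) + 1.32*exp(t) + 0.69) - 0.3*(6.34*exp(t) - 1.32)*(12.68*exp(t) - 2.64)*exp(t))*exp(t)/(-3.17*exp(2*t) + 1.32*exp(t) + 0.69)^3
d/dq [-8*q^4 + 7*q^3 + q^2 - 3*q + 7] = -32*q^3 + 21*q^2 + 2*q - 3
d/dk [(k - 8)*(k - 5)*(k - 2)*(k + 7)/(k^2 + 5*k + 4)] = (2*k^5 + 7*k^4 - 64*k^3 - 673*k^2 + 808*k + 4328)/(k^4 + 10*k^3 + 33*k^2 + 40*k + 16)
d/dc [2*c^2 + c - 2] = 4*c + 1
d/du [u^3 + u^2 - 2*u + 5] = 3*u^2 + 2*u - 2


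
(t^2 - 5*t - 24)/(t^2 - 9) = (t - 8)/(t - 3)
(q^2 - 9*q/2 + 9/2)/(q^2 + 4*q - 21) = (q - 3/2)/(q + 7)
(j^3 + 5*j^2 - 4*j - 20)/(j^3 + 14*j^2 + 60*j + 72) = (j^2 + 3*j - 10)/(j^2 + 12*j + 36)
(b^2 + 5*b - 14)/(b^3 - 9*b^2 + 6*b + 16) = (b + 7)/(b^2 - 7*b - 8)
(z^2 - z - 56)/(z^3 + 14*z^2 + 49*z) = (z - 8)/(z*(z + 7))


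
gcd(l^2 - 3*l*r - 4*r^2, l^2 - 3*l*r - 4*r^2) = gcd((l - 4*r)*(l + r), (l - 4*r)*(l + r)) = -l^2 + 3*l*r + 4*r^2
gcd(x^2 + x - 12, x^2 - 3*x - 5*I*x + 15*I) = x - 3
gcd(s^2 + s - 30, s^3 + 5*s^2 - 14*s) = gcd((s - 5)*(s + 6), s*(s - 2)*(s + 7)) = 1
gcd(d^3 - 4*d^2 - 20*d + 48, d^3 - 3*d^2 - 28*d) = d + 4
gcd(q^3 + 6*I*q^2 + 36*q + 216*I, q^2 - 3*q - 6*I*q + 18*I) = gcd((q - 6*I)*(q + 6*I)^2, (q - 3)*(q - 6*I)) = q - 6*I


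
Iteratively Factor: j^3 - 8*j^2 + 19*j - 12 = (j - 3)*(j^2 - 5*j + 4) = (j - 3)*(j - 1)*(j - 4)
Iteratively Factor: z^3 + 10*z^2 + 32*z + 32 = (z + 4)*(z^2 + 6*z + 8) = (z + 4)^2*(z + 2)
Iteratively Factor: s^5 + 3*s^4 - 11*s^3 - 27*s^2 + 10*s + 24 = (s + 4)*(s^4 - s^3 - 7*s^2 + s + 6) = (s - 1)*(s + 4)*(s^3 - 7*s - 6) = (s - 3)*(s - 1)*(s + 4)*(s^2 + 3*s + 2) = (s - 3)*(s - 1)*(s + 2)*(s + 4)*(s + 1)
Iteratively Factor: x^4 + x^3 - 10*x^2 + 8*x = (x - 1)*(x^3 + 2*x^2 - 8*x) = (x - 2)*(x - 1)*(x^2 + 4*x) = x*(x - 2)*(x - 1)*(x + 4)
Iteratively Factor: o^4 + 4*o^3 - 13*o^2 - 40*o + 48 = (o - 1)*(o^3 + 5*o^2 - 8*o - 48) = (o - 1)*(o + 4)*(o^2 + o - 12) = (o - 1)*(o + 4)^2*(o - 3)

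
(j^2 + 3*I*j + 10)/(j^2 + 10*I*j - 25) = (j - 2*I)/(j + 5*I)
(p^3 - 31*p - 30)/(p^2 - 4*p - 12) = (p^2 + 6*p + 5)/(p + 2)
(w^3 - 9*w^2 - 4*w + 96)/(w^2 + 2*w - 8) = (w^3 - 9*w^2 - 4*w + 96)/(w^2 + 2*w - 8)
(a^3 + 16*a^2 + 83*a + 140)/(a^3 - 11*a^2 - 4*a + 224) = (a^2 + 12*a + 35)/(a^2 - 15*a + 56)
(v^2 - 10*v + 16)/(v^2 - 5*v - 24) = (v - 2)/(v + 3)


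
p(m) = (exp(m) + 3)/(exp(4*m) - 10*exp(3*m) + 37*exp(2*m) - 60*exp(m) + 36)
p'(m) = (exp(m) + 3)*(-4*exp(4*m) + 30*exp(3*m) - 74*exp(2*m) + 60*exp(m))/(exp(4*m) - 10*exp(3*m) + 37*exp(2*m) - 60*exp(m) + 36)^2 + exp(m)/(exp(4*m) - 10*exp(3*m) + 37*exp(2*m) - 60*exp(m) + 36)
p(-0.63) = 0.27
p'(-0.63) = 0.35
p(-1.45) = 0.14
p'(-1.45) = 0.07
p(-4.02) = 0.09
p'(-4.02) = 0.00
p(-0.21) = 0.56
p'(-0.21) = 1.30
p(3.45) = 0.00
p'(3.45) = -0.00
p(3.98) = 0.00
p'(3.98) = -0.00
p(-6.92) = 0.08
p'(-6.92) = 0.00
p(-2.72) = 0.10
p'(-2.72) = 0.01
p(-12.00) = 0.08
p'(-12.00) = 0.00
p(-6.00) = 0.08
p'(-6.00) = 0.00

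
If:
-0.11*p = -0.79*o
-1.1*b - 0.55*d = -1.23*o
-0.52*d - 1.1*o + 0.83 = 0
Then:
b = 0.302969814995131*p - 0.798076923076923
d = 1.59615384615385 - 0.294547224926972*p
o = 0.139240506329114*p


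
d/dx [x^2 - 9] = 2*x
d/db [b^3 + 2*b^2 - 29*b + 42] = 3*b^2 + 4*b - 29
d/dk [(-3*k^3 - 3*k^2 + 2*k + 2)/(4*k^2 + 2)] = (-6*k^4 - 13*k^2 - 14*k + 2)/(2*(4*k^4 + 4*k^2 + 1))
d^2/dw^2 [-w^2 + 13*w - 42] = -2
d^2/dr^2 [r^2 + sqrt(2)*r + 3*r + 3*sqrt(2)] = 2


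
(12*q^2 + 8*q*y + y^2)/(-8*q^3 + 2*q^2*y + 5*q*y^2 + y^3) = (6*q + y)/(-4*q^2 + 3*q*y + y^2)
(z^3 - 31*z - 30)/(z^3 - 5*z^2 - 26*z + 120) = (z + 1)/(z - 4)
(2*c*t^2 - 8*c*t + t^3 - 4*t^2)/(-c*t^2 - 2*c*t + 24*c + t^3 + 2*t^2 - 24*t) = t*(2*c + t)/(-c*t - 6*c + t^2 + 6*t)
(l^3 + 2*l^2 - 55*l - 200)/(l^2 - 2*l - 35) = (l^2 - 3*l - 40)/(l - 7)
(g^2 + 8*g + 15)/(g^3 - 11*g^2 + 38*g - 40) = (g^2 + 8*g + 15)/(g^3 - 11*g^2 + 38*g - 40)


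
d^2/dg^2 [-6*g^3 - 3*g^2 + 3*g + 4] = -36*g - 6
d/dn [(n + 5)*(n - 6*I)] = 2*n + 5 - 6*I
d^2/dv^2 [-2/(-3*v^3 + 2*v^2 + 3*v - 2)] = 4*((2 - 9*v)*(3*v^3 - 2*v^2 - 3*v + 2) + (-9*v^2 + 4*v + 3)^2)/(3*v^3 - 2*v^2 - 3*v + 2)^3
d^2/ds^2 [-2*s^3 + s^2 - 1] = 2 - 12*s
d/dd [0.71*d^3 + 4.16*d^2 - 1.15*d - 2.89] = 2.13*d^2 + 8.32*d - 1.15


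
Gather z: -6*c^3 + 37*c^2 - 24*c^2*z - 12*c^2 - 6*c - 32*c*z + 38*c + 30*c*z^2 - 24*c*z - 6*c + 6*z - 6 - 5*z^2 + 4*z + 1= -6*c^3 + 25*c^2 + 26*c + z^2*(30*c - 5) + z*(-24*c^2 - 56*c + 10) - 5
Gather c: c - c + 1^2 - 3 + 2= 0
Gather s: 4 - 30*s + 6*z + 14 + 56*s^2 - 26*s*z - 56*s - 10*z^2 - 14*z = 56*s^2 + s*(-26*z - 86) - 10*z^2 - 8*z + 18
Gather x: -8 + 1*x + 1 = x - 7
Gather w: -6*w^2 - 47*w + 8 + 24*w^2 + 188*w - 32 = 18*w^2 + 141*w - 24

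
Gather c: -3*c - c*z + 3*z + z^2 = c*(-z - 3) + z^2 + 3*z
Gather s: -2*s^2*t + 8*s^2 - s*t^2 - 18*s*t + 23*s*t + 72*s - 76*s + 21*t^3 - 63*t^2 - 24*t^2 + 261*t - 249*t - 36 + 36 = s^2*(8 - 2*t) + s*(-t^2 + 5*t - 4) + 21*t^3 - 87*t^2 + 12*t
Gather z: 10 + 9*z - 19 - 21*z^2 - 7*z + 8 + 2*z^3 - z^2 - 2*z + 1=2*z^3 - 22*z^2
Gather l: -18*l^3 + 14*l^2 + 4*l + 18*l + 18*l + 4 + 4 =-18*l^3 + 14*l^2 + 40*l + 8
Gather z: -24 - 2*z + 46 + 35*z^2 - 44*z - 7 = 35*z^2 - 46*z + 15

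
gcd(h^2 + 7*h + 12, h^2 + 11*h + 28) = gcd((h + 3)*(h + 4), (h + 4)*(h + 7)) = h + 4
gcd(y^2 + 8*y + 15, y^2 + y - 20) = y + 5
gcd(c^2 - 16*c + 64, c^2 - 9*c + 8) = c - 8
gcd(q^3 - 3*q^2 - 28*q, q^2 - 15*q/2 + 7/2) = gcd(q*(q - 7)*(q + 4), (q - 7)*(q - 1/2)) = q - 7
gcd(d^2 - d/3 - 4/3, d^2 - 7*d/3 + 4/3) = d - 4/3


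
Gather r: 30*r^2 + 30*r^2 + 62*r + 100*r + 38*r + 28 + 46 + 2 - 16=60*r^2 + 200*r + 60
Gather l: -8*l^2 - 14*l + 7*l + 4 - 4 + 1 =-8*l^2 - 7*l + 1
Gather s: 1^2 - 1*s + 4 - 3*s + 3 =8 - 4*s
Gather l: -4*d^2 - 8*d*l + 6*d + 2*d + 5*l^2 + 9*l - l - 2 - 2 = -4*d^2 + 8*d + 5*l^2 + l*(8 - 8*d) - 4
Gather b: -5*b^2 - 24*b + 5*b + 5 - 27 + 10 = -5*b^2 - 19*b - 12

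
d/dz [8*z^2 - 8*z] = 16*z - 8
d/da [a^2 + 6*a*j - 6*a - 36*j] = 2*a + 6*j - 6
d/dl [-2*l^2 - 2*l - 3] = -4*l - 2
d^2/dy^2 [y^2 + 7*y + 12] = 2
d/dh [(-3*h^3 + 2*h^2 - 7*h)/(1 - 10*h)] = (60*h^3 - 29*h^2 + 4*h - 7)/(100*h^2 - 20*h + 1)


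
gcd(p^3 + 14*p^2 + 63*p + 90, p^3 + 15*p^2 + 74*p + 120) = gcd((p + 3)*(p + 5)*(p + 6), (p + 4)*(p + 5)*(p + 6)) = p^2 + 11*p + 30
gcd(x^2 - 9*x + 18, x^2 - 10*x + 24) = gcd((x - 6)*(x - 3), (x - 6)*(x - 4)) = x - 6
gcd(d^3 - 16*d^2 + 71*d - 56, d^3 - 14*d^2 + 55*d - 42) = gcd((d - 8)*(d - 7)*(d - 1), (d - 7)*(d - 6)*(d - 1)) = d^2 - 8*d + 7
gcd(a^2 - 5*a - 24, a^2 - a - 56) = a - 8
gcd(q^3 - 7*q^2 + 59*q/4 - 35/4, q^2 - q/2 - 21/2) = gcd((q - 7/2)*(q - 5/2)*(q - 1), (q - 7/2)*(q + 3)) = q - 7/2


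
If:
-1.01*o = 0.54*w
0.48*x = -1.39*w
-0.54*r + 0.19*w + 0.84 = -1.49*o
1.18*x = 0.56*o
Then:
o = 0.00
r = 1.56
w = 0.00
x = 0.00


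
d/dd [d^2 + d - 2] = 2*d + 1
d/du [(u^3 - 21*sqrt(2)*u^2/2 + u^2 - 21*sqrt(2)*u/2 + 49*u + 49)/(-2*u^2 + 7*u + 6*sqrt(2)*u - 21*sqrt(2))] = (-4*u^4 + 28*u^3 + 24*sqrt(2)*u^3 - 303*sqrt(2)*u^2 - 42*u^2 - 84*sqrt(2)*u + 2156*u - 2646*sqrt(2) + 196)/(2*(4*u^4 - 24*sqrt(2)*u^3 - 28*u^3 + 121*u^2 + 168*sqrt(2)*u^2 - 504*u - 294*sqrt(2)*u + 882))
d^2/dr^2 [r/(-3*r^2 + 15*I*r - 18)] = 2*(-r*(2*r - 5*I)^2 + (3*r - 5*I)*(r^2 - 5*I*r + 6))/(3*(r^2 - 5*I*r + 6)^3)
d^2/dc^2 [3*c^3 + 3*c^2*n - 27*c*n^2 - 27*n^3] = 18*c + 6*n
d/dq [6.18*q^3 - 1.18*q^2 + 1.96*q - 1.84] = 18.54*q^2 - 2.36*q + 1.96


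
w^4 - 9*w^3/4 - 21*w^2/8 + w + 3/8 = (w - 3)*(w - 1/2)*(w + 1/4)*(w + 1)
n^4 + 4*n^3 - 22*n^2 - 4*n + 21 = (n - 3)*(n - 1)*(n + 1)*(n + 7)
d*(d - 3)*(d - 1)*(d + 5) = d^4 + d^3 - 17*d^2 + 15*d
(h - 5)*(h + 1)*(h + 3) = h^3 - h^2 - 17*h - 15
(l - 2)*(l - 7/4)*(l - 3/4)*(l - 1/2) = l^4 - 5*l^3 + 137*l^2/16 - 185*l/32 + 21/16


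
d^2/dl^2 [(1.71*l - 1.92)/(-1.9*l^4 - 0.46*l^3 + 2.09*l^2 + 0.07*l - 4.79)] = (-74.0772*l^7 + 114.71136*l^6 + 88.913844*l^5 - 123.863112*l^4 + 265.649526*l^3 - 114.523704*l^2 - 126.411678*l + 37.314714)/(6.859*l^12 + 4.9818*l^11 - 21.42858*l^10 - 11.620724*l^9 + 75.080058*l^8 + 32.770122*l^7 - 119.783459*l^6 - 32.363595*l^5 + 192.594816*l^4 + 35.867177*l^3 - 143.789094*l^2 - 4.818261*l + 109.902239)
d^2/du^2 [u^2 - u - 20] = 2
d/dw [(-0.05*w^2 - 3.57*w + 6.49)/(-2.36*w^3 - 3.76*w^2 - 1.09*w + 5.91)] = (-0.118*w^4 - 16.8504*w^3 + 32.5805*w^2 + 48.2138*w - 14.0246)/(5.5696*w^6 + 17.7472*w^5 + 19.2824*w^4 - 19.6984*w^3 - 43.2551*w^2 - 12.8838*w + 34.9281)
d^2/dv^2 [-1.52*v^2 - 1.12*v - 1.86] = -3.04000000000000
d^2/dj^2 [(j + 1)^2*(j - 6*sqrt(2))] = 6*j - 12*sqrt(2) + 4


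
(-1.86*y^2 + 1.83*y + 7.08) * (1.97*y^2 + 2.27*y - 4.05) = -3.6642*y^4 - 0.6171*y^3 + 25.6347*y^2 + 8.6601*y - 28.674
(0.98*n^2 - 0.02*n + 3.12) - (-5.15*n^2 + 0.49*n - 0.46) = 6.13*n^2 - 0.51*n + 3.58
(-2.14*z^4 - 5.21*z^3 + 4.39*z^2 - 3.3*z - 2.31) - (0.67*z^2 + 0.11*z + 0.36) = -2.14*z^4 - 5.21*z^3 + 3.72*z^2 - 3.41*z - 2.67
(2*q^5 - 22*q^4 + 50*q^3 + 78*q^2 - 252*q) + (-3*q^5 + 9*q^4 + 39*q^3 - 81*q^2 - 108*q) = -q^5 - 13*q^4 + 89*q^3 - 3*q^2 - 360*q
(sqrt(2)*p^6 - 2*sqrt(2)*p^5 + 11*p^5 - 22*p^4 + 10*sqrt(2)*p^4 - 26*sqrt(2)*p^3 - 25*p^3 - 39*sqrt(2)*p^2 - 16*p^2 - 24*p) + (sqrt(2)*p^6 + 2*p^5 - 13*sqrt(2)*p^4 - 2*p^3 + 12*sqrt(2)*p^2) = 2*sqrt(2)*p^6 - 2*sqrt(2)*p^5 + 13*p^5 - 22*p^4 - 3*sqrt(2)*p^4 - 26*sqrt(2)*p^3 - 27*p^3 - 27*sqrt(2)*p^2 - 16*p^2 - 24*p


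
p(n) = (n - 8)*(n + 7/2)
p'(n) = 2*n - 9/2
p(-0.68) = -24.48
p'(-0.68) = -5.86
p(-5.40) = 25.46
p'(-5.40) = -15.30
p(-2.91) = -6.44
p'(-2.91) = -10.32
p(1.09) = -31.72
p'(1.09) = -2.32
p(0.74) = -30.78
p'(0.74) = -3.02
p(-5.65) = 29.35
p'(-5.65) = -15.80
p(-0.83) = -23.58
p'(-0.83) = -6.16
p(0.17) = -28.74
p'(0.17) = -4.16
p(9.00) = 12.50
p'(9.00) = 13.50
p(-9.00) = 93.50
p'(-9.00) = -22.50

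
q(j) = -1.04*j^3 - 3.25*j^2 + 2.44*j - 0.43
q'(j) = -3.12*j^2 - 6.5*j + 2.44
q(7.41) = -583.94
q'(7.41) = -217.04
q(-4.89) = 31.53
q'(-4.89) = -40.38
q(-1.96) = -9.87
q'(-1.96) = 3.19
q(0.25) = -0.04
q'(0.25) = 0.62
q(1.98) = -16.41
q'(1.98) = -22.66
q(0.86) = -1.40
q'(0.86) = -5.46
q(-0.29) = -1.39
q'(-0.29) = 4.06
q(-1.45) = -7.63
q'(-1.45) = 5.31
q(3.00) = -50.44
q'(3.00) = -45.14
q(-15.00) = 2741.72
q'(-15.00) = -602.06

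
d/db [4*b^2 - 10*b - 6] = 8*b - 10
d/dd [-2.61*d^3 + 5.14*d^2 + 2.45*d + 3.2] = -7.83*d^2 + 10.28*d + 2.45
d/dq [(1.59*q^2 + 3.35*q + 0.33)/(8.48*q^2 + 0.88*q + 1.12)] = (-27.0088*q^2 - 2.0352*q + 3.4616)/(71.9104*q^4 + 14.9248*q^3 + 19.7696*q^2 + 1.9712*q + 1.2544)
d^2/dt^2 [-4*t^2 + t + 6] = -8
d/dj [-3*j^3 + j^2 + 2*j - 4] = -9*j^2 + 2*j + 2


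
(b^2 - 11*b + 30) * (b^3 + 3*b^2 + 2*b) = b^5 - 8*b^4 - b^3 + 68*b^2 + 60*b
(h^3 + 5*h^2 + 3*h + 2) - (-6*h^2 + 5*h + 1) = h^3 + 11*h^2 - 2*h + 1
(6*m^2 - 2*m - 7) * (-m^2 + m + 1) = -6*m^4 + 8*m^3 + 11*m^2 - 9*m - 7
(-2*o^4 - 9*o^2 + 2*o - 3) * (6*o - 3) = -12*o^5 + 6*o^4 - 54*o^3 + 39*o^2 - 24*o + 9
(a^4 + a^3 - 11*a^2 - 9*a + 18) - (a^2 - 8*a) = a^4 + a^3 - 12*a^2 - a + 18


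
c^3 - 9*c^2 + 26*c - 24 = (c - 4)*(c - 3)*(c - 2)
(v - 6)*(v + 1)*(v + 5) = v^3 - 31*v - 30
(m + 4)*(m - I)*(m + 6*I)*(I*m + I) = I*m^4 - 5*m^3 + 5*I*m^3 - 25*m^2 + 10*I*m^2 - 20*m + 30*I*m + 24*I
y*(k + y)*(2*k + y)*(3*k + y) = 6*k^3*y + 11*k^2*y^2 + 6*k*y^3 + y^4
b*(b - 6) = b^2 - 6*b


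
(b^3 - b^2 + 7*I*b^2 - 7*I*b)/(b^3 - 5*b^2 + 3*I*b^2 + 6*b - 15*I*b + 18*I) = b*(b^2 + b*(-1 + 7*I) - 7*I)/(b^3 + b^2*(-5 + 3*I) + 3*b*(2 - 5*I) + 18*I)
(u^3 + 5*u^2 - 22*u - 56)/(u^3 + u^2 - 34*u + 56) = (u + 2)/(u - 2)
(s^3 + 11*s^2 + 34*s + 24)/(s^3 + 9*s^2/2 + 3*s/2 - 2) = 2*(s + 6)/(2*s - 1)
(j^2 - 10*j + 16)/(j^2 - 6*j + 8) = (j - 8)/(j - 4)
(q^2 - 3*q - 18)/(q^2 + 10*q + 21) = (q - 6)/(q + 7)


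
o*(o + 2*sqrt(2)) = o^2 + 2*sqrt(2)*o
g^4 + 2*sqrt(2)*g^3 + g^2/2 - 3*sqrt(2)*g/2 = g*(g - sqrt(2)/2)*(g + sqrt(2))*(g + 3*sqrt(2)/2)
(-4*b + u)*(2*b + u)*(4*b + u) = -32*b^3 - 16*b^2*u + 2*b*u^2 + u^3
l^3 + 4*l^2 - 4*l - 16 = (l - 2)*(l + 2)*(l + 4)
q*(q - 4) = q^2 - 4*q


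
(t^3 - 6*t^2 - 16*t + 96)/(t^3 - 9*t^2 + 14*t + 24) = (t + 4)/(t + 1)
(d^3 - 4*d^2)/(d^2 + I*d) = d*(d - 4)/(d + I)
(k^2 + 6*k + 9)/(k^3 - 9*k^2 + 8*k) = (k^2 + 6*k + 9)/(k*(k^2 - 9*k + 8))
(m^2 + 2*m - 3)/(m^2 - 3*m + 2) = (m + 3)/(m - 2)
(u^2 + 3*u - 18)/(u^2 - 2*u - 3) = (u + 6)/(u + 1)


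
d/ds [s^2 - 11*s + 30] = 2*s - 11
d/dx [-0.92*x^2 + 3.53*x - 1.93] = 3.53 - 1.84*x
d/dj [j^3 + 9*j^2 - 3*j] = 3*j^2 + 18*j - 3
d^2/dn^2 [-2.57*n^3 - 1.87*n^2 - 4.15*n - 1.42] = -15.42*n - 3.74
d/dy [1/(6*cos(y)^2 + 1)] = 6*sin(2*y)/(3*cos(2*y) + 4)^2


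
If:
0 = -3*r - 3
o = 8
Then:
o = 8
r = -1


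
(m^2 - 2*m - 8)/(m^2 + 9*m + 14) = (m - 4)/(m + 7)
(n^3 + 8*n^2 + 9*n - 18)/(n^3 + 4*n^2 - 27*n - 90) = (n - 1)/(n - 5)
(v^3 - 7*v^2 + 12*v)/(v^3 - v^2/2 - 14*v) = 2*(v - 3)/(2*v + 7)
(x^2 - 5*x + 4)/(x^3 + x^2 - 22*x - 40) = (x^2 - 5*x + 4)/(x^3 + x^2 - 22*x - 40)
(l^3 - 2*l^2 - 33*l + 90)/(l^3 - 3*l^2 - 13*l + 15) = (l^2 + 3*l - 18)/(l^2 + 2*l - 3)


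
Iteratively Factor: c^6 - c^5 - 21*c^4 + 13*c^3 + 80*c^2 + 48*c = (c + 1)*(c^5 - 2*c^4 - 19*c^3 + 32*c^2 + 48*c) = (c + 1)^2*(c^4 - 3*c^3 - 16*c^2 + 48*c) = (c + 1)^2*(c + 4)*(c^3 - 7*c^2 + 12*c) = (c - 4)*(c + 1)^2*(c + 4)*(c^2 - 3*c) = (c - 4)*(c - 3)*(c + 1)^2*(c + 4)*(c)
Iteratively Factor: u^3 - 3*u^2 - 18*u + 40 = (u - 5)*(u^2 + 2*u - 8) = (u - 5)*(u - 2)*(u + 4)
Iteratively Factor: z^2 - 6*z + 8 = (z - 4)*(z - 2)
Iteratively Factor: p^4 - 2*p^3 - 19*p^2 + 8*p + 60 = (p + 2)*(p^3 - 4*p^2 - 11*p + 30) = (p - 5)*(p + 2)*(p^2 + p - 6) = (p - 5)*(p + 2)*(p + 3)*(p - 2)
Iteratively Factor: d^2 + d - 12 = (d - 3)*(d + 4)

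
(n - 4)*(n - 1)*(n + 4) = n^3 - n^2 - 16*n + 16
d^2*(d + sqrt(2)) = d^3 + sqrt(2)*d^2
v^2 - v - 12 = (v - 4)*(v + 3)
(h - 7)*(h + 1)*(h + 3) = h^3 - 3*h^2 - 25*h - 21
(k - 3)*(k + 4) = k^2 + k - 12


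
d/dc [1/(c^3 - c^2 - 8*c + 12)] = (-3*c^2 + 2*c + 8)/(c^3 - c^2 - 8*c + 12)^2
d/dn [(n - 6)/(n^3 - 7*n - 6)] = (n^3 - 7*n - (n - 6)*(3*n^2 - 7) - 6)/(-n^3 + 7*n + 6)^2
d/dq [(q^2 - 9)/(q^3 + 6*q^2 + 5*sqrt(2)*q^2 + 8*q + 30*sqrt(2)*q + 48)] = (2*q*(q^3 + 6*q^2 + 5*sqrt(2)*q^2 + 8*q + 30*sqrt(2)*q + 48) - (q^2 - 9)*(3*q^2 + 12*q + 10*sqrt(2)*q + 8 + 30*sqrt(2)))/(q^3 + 6*q^2 + 5*sqrt(2)*q^2 + 8*q + 30*sqrt(2)*q + 48)^2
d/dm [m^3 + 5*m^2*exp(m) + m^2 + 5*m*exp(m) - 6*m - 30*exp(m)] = 5*m^2*exp(m) + 3*m^2 + 15*m*exp(m) + 2*m - 25*exp(m) - 6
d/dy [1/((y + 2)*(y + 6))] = 2*(-y - 4)/(y^4 + 16*y^3 + 88*y^2 + 192*y + 144)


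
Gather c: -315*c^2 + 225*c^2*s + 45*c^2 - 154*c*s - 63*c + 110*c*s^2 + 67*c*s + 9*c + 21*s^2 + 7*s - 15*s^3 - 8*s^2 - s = c^2*(225*s - 270) + c*(110*s^2 - 87*s - 54) - 15*s^3 + 13*s^2 + 6*s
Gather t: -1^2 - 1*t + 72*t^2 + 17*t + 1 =72*t^2 + 16*t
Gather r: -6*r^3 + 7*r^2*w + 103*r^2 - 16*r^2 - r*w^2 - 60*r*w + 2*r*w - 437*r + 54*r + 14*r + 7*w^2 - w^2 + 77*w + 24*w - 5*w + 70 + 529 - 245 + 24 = -6*r^3 + r^2*(7*w + 87) + r*(-w^2 - 58*w - 369) + 6*w^2 + 96*w + 378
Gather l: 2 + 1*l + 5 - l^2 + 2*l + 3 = -l^2 + 3*l + 10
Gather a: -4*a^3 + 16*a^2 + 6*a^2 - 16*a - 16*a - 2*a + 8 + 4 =-4*a^3 + 22*a^2 - 34*a + 12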